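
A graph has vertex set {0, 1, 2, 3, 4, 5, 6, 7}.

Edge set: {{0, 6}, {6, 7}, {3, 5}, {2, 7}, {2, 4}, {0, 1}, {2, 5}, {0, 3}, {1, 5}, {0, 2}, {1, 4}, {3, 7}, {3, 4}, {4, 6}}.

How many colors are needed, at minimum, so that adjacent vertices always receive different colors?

2

1 and 5 are adjacent, so at least 2 colors are needed.
2 colors suffice: color a → {1, 2, 3, 6}; color b → {0, 4, 5, 7}. Each edge has distinct colors on its endpoints.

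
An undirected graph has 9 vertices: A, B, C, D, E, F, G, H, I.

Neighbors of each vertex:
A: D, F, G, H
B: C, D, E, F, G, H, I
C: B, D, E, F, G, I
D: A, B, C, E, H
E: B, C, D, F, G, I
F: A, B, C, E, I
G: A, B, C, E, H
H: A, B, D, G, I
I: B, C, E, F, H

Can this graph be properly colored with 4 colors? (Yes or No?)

B, C, E, F, I are mutually adjacent (a clique of size 5), so at least 5 colors are needed.
So 4 colors are not enough.

No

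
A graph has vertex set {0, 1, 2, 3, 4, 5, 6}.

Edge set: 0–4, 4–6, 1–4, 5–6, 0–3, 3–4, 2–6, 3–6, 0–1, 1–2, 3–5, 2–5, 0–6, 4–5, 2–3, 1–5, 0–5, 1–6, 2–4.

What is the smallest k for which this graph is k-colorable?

1, 2, 4, 5, 6 are pairwise adjacent (a clique of size 5), so at least 5 colors are needed.
5 colors suffice: color red → {6}; color blue → {5}; color green → {4}; color yellow → {0, 2}; color purple → {1, 3}. Every edge joins two different colors.

5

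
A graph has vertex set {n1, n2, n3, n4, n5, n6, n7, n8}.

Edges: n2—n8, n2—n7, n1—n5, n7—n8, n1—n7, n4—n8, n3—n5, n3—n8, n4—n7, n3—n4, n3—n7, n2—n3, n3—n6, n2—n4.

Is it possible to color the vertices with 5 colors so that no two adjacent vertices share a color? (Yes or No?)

Yes

The chromatic number is 5. n2, n3, n4, n7, n8 are mutually adjacent (a clique of size 5), so at least 5 colors are needed.
5 colors suffice: color 1 → {n1, n3}; color 2 → {n5, n6, n7}; color 3 → {n4}; color 4 → {n8}; color 5 → {n2}.
That is already a proper 5-coloring.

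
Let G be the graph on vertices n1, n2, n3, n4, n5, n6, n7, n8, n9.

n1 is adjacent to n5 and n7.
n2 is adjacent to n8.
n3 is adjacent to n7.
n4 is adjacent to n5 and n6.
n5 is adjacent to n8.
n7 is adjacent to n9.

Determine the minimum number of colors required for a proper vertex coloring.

2

n1 and n7 are adjacent, so at least 2 colors are needed.
2 colors suffice: color 1 → {n2, n5, n6, n7}; color 2 → {n1, n3, n4, n8, n9}. No two adjacent vertices share a color.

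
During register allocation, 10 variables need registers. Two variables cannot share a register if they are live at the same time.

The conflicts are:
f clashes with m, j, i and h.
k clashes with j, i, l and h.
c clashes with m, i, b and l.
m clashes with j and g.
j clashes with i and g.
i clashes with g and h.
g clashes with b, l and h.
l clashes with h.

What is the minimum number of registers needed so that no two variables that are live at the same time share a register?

3

g, l, h pairwise conflict, so at least 3 registers are needed.
3 registers suffice: register 1 → {f, k, c, g}; register 2 → {m, i, b, l}; register 3 → {j, h}. Each listed conflict is separated.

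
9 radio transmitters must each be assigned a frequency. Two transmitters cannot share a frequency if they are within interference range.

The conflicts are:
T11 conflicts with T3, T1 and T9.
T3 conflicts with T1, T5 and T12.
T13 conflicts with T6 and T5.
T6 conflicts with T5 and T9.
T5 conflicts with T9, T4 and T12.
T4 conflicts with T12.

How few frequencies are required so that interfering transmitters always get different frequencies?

3

T13, T6, T5 all conflict with each other, so at least 3 frequencies are needed.
3 frequencies suffice: frequency 1 → {T11, T5}; frequency 2 → {T3, T6, T4}; frequency 3 → {T13, T1, T9, T12}. Every pair that conflicts lands in different frequencies.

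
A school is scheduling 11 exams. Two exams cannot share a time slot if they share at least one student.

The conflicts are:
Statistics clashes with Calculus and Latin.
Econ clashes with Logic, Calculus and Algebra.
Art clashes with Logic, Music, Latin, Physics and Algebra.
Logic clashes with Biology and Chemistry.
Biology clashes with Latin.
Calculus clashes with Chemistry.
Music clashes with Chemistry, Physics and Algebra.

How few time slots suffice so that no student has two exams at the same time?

Art, Music, Physics pairwise conflict, so at least 3 time slots are needed.
Using 3 time slots: Statistics=1, Econ=1, Art=1, Logic=2, Biology=1, Calculus=2, Music=2, Chemistry=1, Latin=2, Physics=3, Algebra=3. No two conflicting exams share a time slot.

3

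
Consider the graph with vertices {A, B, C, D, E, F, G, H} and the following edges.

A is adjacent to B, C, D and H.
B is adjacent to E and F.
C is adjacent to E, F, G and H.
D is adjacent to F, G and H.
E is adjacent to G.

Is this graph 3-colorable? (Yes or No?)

Yes

The chromatic number is 3. C, E, G are pairwise adjacent, so at least 3 colors are needed.
One proper 3-coloring: A=2, B=1, C=1, D=1, E=3, F=2, G=2, H=3.
That is already a proper 3-coloring.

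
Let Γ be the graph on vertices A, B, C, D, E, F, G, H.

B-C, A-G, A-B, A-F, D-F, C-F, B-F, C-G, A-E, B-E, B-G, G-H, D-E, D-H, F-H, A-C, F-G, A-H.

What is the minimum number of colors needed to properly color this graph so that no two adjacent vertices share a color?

A, B, C, F, G form a clique, so at least 5 colors are needed.
5 colors suffice: color 1 → {E, F}; color 2 → {A, D}; color 3 → {G}; color 4 → {B, H}; color 5 → {C}. Every edge joins two different colors.

5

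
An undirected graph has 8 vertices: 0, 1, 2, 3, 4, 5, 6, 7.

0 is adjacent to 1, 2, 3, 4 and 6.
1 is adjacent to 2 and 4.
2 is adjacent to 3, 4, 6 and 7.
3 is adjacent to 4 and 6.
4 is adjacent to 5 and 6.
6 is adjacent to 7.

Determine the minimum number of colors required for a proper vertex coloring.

0, 2, 3, 4, 6 are pairwise adjacent (a clique of size 5), so at least 5 colors are needed.
5 colors suffice: 0=yellow, 1=green, 2=blue, 3=purple, 4=red, 5=blue, 6=green, 7=red. No two adjacent vertices share a color.

5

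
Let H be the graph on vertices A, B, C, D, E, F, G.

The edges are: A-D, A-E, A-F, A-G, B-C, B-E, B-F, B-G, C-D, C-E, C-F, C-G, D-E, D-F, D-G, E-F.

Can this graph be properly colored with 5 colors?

The chromatic number is 4. B, C, E, F are mutually adjacent (a clique of size 4), so at least 4 colors are needed.
4 colors suffice: color 1 → {A, C}; color 2 → {E, G}; color 3 → {B, D}; color 4 → {F}.
Since 5 ≥ 4, a proper 5-coloring certainly exists.

Yes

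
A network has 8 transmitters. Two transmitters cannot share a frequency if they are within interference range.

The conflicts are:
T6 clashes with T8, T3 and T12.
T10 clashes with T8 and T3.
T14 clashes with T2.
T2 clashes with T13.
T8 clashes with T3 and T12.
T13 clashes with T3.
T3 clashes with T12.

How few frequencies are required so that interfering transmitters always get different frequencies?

4

T6, T8, T3, T12 all conflict with each other, so at least 4 frequencies are needed.
A valid assignment using 4 frequencies: T6=4, T10=3, T14=2, T2=1, T8=2, T13=2, T3=1, T12=3. No two conflicting transmitters share a frequency.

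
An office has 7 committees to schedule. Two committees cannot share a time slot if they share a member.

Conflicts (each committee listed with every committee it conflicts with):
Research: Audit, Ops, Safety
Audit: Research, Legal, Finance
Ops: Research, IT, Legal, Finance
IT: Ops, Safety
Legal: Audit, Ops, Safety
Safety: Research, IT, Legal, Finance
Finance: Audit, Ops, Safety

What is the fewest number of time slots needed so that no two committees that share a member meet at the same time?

Ops and Legal conflict, so at least 2 time slots are needed.
A valid assignment using 2 time slots: Research=2, Audit=1, Ops=1, IT=2, Legal=2, Safety=1, Finance=2. Each listed conflict is separated.

2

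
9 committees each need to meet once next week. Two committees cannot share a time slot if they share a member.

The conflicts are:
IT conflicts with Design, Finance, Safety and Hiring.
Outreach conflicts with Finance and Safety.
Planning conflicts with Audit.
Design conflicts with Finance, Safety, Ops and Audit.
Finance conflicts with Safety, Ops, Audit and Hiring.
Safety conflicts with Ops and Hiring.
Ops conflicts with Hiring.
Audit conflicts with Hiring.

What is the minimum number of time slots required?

IT, Finance, Safety, Hiring all conflict with each other, so at least 4 time slots are needed.
4 time slots suffice: IT=4, Outreach=3, Planning=1, Design=3, Finance=1, Safety=2, Ops=4, Audit=2, Hiring=3. Each listed conflict is separated.

4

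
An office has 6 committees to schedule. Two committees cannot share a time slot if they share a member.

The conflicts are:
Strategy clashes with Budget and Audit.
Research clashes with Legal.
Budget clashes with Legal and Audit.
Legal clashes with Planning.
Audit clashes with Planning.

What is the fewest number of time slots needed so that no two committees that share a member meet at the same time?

Strategy, Budget, Audit all conflict with each other, so at least 3 time slots are needed.
3 time slots suffice: Strategy=3, Research=2, Budget=2, Legal=1, Audit=1, Planning=2. Every pair that conflicts lands in different time slots.

3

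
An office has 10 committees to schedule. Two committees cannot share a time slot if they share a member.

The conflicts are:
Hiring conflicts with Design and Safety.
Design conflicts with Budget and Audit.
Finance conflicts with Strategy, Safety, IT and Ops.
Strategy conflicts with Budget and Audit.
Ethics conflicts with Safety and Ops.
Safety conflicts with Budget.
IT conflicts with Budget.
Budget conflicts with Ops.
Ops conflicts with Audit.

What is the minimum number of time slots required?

Design and Audit conflict, so at least 2 time slots are needed.
2 time slots suffice: Hiring=1, Design=2, Finance=1, Strategy=2, Ethics=1, Safety=2, IT=2, Budget=1, Ops=2, Audit=1. Each listed conflict is separated.

2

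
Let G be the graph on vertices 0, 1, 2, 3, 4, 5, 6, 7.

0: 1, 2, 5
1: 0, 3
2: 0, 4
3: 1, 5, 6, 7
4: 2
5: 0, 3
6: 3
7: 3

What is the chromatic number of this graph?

2

3 and 6 are adjacent, so at least 2 colors are needed.
2 colors suffice: color red → {0, 3, 4}; color blue → {1, 2, 5, 6, 7}. Every edge joins two different colors.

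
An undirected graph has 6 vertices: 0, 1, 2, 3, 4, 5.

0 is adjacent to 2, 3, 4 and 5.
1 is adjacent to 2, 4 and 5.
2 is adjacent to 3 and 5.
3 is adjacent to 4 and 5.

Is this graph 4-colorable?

Yes

The chromatic number is 4. 0, 2, 3, 5 form a clique, so at least 4 colors are needed.
4 colors suffice: color red → {0, 1}; color blue → {4, 5}; color green → {3}; color yellow → {2}.
That is already a proper 4-coloring.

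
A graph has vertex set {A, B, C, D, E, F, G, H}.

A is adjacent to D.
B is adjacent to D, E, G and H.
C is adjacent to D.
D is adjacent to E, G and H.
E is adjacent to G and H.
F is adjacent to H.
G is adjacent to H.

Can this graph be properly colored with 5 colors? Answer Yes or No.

The chromatic number is 5. B, D, E, G, H are mutually adjacent (a clique of size 5), so at least 5 colors are needed.
5 colors suffice: color red → {D, F}; color blue → {A, C, H}; color green → {E}; color yellow → {G}; color purple → {B}.
That is already a proper 5-coloring.

Yes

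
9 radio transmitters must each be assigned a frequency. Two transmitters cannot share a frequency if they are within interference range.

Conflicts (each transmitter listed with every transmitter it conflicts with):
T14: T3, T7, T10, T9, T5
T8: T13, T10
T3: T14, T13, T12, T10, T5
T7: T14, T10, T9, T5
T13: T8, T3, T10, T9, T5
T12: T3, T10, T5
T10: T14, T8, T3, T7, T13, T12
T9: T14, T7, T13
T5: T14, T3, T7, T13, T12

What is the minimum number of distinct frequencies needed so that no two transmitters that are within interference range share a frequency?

T14, T7, T5 pairwise conflict, so at least 3 frequencies are needed.
3 frequencies suffice: frequency 1 → {T10, T9, T5}; frequency 2 → {T14, T13, T12}; frequency 3 → {T8, T3, T7}. No two conflicting transmitters share a frequency.

3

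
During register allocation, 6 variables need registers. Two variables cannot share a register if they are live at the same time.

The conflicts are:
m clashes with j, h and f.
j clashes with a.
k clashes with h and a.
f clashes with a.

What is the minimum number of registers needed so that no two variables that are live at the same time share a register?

3

The cycle k-a-j-m-h-k has odd length 5, so it cannot be 2-colored; at least 3 registers are needed.
3 registers suffice: register 1 → {m, a}; register 2 → {j, h, f}; register 3 → {k}. No two conflicting variables share a register.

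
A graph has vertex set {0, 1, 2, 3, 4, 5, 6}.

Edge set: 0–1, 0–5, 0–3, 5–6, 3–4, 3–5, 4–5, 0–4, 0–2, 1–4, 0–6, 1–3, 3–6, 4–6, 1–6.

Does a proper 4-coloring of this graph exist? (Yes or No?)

No

0, 3, 4, 5, 6 are mutually adjacent (a clique of size 5), so at least 5 colors are needed.
So 4 colors are not enough.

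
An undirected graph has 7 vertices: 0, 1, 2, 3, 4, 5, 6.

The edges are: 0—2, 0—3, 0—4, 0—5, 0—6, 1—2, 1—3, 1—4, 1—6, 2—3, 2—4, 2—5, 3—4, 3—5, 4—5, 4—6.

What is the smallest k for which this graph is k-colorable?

5

0, 2, 3, 4, 5 form a clique, so at least 5 colors are needed.
5 colors suffice: color red → {4}; color blue → {0, 1}; color green → {3, 6}; color yellow → {2}; color purple → {5}. No two adjacent vertices share a color.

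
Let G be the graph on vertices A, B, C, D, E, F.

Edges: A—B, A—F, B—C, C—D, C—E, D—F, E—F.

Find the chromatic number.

3

The cycle C-D-F-A-B-C has odd length 5, so it cannot be 2-colored; at least 3 colors are needed.
3 colors suffice: color 1 → {C, F}; color 2 → {A, D, E}; color 3 → {B}. No two adjacent vertices share a color.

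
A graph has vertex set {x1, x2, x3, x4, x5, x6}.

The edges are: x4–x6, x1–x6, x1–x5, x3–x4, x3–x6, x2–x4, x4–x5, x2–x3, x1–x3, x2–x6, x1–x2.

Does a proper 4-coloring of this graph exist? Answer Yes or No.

The chromatic number is 4. x2, x3, x4, x6 are mutually adjacent (a clique of size 4), so at least 4 colors are needed.
A valid assignment using 4 colors: x1=B, x2=Y, x3=R, x4=B, x5=R, x6=G.
That is already a proper 4-coloring.

Yes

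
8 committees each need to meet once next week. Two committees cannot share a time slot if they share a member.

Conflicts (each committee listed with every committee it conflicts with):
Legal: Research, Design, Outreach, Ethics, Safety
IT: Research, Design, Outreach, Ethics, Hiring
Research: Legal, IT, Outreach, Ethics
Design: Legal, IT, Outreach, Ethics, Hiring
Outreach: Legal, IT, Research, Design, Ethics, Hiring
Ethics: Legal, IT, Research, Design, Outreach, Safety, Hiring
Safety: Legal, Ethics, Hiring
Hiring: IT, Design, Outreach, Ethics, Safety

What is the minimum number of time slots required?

IT, Design, Outreach, Ethics, Hiring are mutually in conflict, so at least 5 time slots are needed.
A valid assignment using 5 time slots: Legal=4, IT=5, Research=3, Design=3, Outreach=2, Ethics=1, Safety=2, Hiring=4. Each listed conflict is separated.

5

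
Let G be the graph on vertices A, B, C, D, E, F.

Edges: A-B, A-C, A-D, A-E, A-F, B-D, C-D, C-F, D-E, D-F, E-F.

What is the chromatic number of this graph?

4

A, C, D, F are pairwise adjacent (a clique of size 4), so at least 4 colors are needed.
One proper 4-coloring: A=blue, B=green, C=yellow, D=red, E=yellow, F=green. Each edge has distinct colors on its endpoints.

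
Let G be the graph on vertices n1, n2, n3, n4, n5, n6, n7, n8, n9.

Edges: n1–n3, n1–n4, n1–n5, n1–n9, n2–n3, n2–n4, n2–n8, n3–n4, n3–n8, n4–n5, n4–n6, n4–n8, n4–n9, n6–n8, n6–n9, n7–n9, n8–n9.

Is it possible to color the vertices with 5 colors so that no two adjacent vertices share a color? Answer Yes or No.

Yes

The chromatic number is 4. n4, n6, n8, n9 are pairwise adjacent (a clique of size 4), so at least 4 colors are needed.
4 colors suffice: color 1 → {n4, n7}; color 2 → {n3, n5, n9}; color 3 → {n1, n8}; color 4 → {n2, n6}.
Since 5 ≥ 4, a proper 5-coloring certainly exists.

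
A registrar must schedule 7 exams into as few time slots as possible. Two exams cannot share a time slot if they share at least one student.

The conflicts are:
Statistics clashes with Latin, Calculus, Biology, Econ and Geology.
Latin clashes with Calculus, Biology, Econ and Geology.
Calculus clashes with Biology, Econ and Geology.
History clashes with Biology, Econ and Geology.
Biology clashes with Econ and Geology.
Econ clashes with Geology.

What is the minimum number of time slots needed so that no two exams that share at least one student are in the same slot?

6

Statistics, Latin, Calculus, Biology, Econ, Geology pairwise conflict, so at least 6 time slots are needed.
6 time slots suffice: time slot 1 → {Biology}; time slot 2 → {Econ}; time slot 3 → {Geology}; time slot 4 → {Latin, History}; time slot 5 → {Statistics}; time slot 6 → {Calculus}. Each listed conflict is separated.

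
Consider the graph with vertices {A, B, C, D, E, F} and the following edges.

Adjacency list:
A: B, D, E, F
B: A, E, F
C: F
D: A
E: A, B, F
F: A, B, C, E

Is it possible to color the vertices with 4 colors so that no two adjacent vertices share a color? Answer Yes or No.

Yes

The chromatic number is 4. A, B, E, F are pairwise adjacent (a clique of size 4), so at least 4 colors are needed.
4 colors suffice: color 1 → {A, C}; color 2 → {D, F}; color 3 → {E}; color 4 → {B}.
That is already a proper 4-coloring.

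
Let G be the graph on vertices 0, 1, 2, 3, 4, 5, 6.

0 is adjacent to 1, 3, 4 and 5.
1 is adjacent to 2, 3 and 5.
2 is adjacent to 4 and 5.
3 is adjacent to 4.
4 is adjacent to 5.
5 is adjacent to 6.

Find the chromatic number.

1, 2, 5 are pairwise adjacent, so at least 3 colors are needed.
3 colors suffice: color red → {3, 5}; color blue → {1, 4, 6}; color green → {0, 2}. Each edge has distinct colors on its endpoints.

3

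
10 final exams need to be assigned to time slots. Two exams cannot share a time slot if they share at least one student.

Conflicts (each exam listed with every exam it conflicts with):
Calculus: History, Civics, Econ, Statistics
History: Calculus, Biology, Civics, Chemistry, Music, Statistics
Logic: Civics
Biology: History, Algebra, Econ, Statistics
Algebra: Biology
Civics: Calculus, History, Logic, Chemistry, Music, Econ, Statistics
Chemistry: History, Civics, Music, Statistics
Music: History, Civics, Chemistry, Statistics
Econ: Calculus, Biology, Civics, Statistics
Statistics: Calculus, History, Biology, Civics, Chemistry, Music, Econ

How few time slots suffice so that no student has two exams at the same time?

History, Civics, Chemistry, Music, Statistics are mutually in conflict, so at least 5 time slots are needed.
5 time slots suffice: time slot 1 → {Logic, Algebra, Statistics}; time slot 2 → {Biology, Civics}; time slot 3 → {History, Econ}; time slot 4 → {Calculus, Music}; time slot 5 → {Chemistry}. Each listed conflict is separated.

5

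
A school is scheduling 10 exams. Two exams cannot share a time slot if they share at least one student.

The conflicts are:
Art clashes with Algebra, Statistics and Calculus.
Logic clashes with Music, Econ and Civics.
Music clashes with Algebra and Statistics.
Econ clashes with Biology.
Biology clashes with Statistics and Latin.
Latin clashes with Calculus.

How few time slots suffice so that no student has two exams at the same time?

3

The cycle Calculus-Latin-Biology-Statistics-Art-Calculus has odd length 5, so it cannot be 2-colored; at least 3 time slots are needed.
A valid assignment using 3 time slots: Art=1, Logic=1, Music=2, Econ=2, Algebra=3, Biology=1, Civics=2, Statistics=3, Latin=3, Calculus=2. Every pair that conflicts lands in different time slots.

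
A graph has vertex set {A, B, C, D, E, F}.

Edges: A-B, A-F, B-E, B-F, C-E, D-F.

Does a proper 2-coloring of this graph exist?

No

A, B, F are mutually adjacent, so at least 3 colors are needed.
So 2 colors are not enough.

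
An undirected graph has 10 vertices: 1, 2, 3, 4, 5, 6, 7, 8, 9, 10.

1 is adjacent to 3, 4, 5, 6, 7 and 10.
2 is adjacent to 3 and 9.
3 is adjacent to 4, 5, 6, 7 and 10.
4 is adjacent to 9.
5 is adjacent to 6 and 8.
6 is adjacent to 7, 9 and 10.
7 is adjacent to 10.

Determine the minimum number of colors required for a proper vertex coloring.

5

1, 3, 6, 7, 10 are mutually adjacent (a clique of size 5), so at least 5 colors are needed.
5 colors suffice: color a → {3, 8, 9}; color b → {2, 4, 6}; color c → {1}; color d → {5, 10}; color e → {7}. Every edge joins two different colors.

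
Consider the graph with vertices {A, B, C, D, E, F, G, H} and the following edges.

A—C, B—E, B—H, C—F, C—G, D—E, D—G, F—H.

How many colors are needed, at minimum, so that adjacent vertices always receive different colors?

3

The cycle E-D-G-C-F-H-B-E has odd length 7, so it cannot be 2-colored; at least 3 colors are needed.
3 colors suffice: color 1 → {C, E, H}; color 2 → {A, B, F, G}; color 3 → {D}. Every edge joins two different colors.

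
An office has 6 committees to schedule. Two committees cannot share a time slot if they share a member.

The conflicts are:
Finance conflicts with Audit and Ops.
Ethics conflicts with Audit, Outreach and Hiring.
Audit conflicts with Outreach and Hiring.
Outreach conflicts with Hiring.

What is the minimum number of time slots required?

4

Ethics, Audit, Outreach, Hiring pairwise conflict, so at least 4 time slots are needed.
Using 4 time slots: Finance=2, Ethics=4, Audit=1, Outreach=3, Ops=1, Hiring=2. No two conflicting committees share a time slot.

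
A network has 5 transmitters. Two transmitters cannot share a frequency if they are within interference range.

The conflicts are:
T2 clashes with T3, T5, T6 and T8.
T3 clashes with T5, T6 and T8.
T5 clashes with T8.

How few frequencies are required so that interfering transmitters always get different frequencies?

4

T2, T3, T5, T8 pairwise conflict, so at least 4 frequencies are needed.
4 frequencies suffice: frequency 1 → {T3}; frequency 2 → {T2}; frequency 3 → {T6, T8}; frequency 4 → {T5}. Each listed conflict is separated.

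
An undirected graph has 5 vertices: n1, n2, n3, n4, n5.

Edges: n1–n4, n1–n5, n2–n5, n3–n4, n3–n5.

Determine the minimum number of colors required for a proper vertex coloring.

2

n3 and n5 are adjacent, so at least 2 colors are needed.
2 colors suffice: n1=2, n2=2, n3=2, n4=1, n5=1. Each edge has distinct colors on its endpoints.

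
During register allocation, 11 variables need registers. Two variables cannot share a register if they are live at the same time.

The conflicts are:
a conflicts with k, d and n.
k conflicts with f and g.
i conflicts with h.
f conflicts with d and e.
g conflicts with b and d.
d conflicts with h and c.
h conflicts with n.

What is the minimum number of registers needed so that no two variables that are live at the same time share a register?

2

f and e conflict, so at least 2 registers are needed.
2 registers suffice: register 1 → {k, i, b, d, e, n}; register 2 → {a, f, g, h, c}. Every pair that conflicts lands in different registers.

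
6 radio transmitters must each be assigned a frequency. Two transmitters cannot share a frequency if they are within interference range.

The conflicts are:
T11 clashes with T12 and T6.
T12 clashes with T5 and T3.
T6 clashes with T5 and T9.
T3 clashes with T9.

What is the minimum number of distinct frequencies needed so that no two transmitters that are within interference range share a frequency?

3

The cycle T6-T11-T12-T3-T9-T6 has odd length 5, so it cannot be 2-colored; at least 3 frequencies are needed.
3 frequencies suffice: frequency 1 → {T12, T6}; frequency 2 → {T11, T5, T9}; frequency 3 → {T3}. No two conflicting transmitters share a frequency.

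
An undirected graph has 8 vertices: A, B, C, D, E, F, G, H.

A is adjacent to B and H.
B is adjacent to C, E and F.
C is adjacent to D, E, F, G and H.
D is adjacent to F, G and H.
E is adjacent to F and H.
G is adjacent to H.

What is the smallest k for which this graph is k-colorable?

4

B, C, E, F are pairwise adjacent (a clique of size 4), so at least 4 colors are needed.
4 colors suffice: A=red, B=yellow, C=red, D=green, E=green, F=blue, G=yellow, H=blue. No two adjacent vertices share a color.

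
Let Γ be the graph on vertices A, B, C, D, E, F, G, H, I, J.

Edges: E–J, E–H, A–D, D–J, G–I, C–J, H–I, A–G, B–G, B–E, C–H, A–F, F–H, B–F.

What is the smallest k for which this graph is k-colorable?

The cycle H-F-A-G-I-H has odd length 5, so it cannot be 2-colored; at least 3 colors are needed.
3 colors suffice: color red → {A, B, H, J}; color blue → {C, D, E, F, G}; color green → {I}. Each edge has distinct colors on its endpoints.

3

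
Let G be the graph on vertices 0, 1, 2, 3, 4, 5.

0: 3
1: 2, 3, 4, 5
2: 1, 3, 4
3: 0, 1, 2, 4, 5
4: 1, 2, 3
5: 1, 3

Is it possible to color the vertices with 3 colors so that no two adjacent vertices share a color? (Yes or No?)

No

1, 2, 3, 4 form a clique, so at least 4 colors are needed.
So 3 colors are not enough.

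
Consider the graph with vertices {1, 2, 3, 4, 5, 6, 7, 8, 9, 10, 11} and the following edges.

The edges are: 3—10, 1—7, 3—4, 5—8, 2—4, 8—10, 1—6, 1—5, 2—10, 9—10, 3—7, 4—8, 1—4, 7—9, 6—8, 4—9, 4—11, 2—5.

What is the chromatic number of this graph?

2

1 and 4 are adjacent, so at least 2 colors are needed.
One proper 2-coloring: 1=b, 2=b, 3=b, 4=a, 5=a, 6=a, 7=a, 8=b, 9=b, 10=a, 11=b. No two adjacent vertices share a color.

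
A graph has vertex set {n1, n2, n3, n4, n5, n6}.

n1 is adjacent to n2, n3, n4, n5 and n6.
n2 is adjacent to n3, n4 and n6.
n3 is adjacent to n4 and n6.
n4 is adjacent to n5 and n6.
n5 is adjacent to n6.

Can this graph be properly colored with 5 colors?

The chromatic number is 5. n1, n2, n3, n4, n6 are mutually adjacent (a clique of size 5), so at least 5 colors are needed.
5 colors suffice: color red → {n1}; color blue → {n6}; color green → {n4}; color yellow → {n3, n5}; color purple → {n2}.
That is already a proper 5-coloring.

Yes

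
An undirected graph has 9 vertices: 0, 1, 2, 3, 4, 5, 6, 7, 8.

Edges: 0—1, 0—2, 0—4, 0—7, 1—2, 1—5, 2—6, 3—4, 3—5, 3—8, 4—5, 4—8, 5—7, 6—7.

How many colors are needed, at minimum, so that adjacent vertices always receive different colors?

3

0, 1, 2 are pairwise adjacent, so at least 3 colors are needed.
A valid assignment using 3 colors: 0=a, 1=c, 2=b, 3=c, 4=b, 5=a, 6=a, 7=b, 8=a. No two adjacent vertices share a color.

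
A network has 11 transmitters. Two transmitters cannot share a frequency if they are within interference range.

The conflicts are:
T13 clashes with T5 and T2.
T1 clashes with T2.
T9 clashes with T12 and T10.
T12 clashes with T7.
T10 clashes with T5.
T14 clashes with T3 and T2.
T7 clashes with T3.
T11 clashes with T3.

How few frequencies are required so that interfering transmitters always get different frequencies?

The cycle T14-T2-T13-T5-T10-T9-T12-T7-T3-T14 has odd length 9, so it cannot be 2-colored; at least 3 frequencies are needed.
3 frequencies suffice: frequency 1 → {T12, T10, T3, T2}; frequency 2 → {T13, T1, T9, T14, T7, T11}; frequency 3 → {T5}. No two conflicting transmitters share a frequency.

3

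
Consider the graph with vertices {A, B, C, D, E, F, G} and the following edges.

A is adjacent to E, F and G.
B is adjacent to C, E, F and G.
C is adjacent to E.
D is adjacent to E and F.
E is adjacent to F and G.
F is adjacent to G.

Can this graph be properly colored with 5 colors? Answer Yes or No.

The chromatic number is 4. B, E, F, G are pairwise adjacent (a clique of size 4), so at least 4 colors are needed.
4 colors suffice: A=4, B=4, C=2, D=3, E=1, F=2, G=3.
Since 5 ≥ 4, a proper 5-coloring certainly exists.

Yes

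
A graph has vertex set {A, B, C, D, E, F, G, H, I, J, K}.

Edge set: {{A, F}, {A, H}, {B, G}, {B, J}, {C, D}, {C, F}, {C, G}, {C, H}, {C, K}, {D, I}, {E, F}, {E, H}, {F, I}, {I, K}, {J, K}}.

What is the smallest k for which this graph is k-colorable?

The cycle G-B-J-K-C-G has odd length 5, so it cannot be 2-colored; at least 3 colors are needed.
One proper 3-coloring: A=1, B=3, C=1, D=2, E=1, F=2, G=2, H=2, I=1, J=1, K=2. No two adjacent vertices share a color.

3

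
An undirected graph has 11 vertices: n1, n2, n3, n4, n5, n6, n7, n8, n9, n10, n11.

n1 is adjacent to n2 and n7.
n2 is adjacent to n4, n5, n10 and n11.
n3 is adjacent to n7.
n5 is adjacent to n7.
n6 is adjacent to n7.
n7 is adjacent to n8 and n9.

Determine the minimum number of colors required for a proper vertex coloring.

n2 and n10 are adjacent, so at least 2 colors are needed.
2 colors suffice: color R → {n2, n7}; color B → {n1, n3, n4, n5, n6, n8, n9, n10, n11}. Each edge has distinct colors on its endpoints.

2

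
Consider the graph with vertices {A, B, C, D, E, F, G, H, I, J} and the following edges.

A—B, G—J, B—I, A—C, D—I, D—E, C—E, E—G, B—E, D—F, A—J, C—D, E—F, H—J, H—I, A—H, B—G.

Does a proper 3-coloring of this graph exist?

Yes

The chromatic number is 3. B, E, G are mutually adjacent, so at least 3 colors are needed.
3 colors suffice: color 1 → {A, E, I}; color 2 → {B, D, J}; color 3 → {C, F, G, H}.
That is already a proper 3-coloring.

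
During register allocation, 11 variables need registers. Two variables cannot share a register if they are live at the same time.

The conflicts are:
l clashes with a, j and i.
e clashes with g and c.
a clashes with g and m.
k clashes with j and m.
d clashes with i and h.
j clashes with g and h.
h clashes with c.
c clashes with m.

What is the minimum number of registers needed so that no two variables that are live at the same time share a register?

The cycle l-i-d-h-j-l has odd length 5, so it cannot be 2-colored; at least 3 registers are needed.
3 registers suffice: register 1 → {a, d, j, c}; register 2 → {l, g, h, m}; register 3 → {e, k, i}. No two conflicting variables share a register.

3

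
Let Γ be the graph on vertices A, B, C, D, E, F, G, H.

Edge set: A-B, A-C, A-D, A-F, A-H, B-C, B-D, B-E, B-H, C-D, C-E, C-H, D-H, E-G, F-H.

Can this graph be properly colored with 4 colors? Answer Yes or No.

No

A, B, C, D, H are pairwise adjacent (a clique of size 5), so at least 5 colors are needed.
So 4 colors are not enough.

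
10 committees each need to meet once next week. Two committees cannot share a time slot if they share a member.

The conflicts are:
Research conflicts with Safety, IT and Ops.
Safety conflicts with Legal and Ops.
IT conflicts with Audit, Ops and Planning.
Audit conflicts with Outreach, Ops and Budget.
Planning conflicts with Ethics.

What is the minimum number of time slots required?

IT, Audit, Ops are mutually in conflict, so at least 3 time slots are needed.
3 time slots suffice: time slot 1 → {Safety, IT, Outreach, Budget, Ethics}; time slot 2 → {Research, Audit, Legal, Planning}; time slot 3 → {Ops}. Every pair that conflicts lands in different time slots.

3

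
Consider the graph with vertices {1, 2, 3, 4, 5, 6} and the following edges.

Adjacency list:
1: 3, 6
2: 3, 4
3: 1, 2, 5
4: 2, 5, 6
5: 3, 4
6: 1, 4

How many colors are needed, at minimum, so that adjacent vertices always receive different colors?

3

The cycle 3-5-4-6-1-3 has odd length 5, so it cannot be 2-colored; at least 3 colors are needed.
A valid assignment using 3 colors: 1=blue, 2=blue, 3=red, 4=red, 5=blue, 6=green. No two adjacent vertices share a color.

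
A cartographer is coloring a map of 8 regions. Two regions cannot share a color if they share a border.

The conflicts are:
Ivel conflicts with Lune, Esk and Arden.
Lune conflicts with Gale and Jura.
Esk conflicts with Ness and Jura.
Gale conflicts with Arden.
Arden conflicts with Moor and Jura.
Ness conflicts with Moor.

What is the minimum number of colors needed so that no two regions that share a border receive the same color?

The cycle Moor-Arden-Ivel-Esk-Ness-Moor has odd length 5, so it cannot be 2-colored; at least 3 colors are needed.
3 colors suffice: Ivel=2, Lune=1, Esk=1, Gale=2, Arden=1, Ness=3, Moor=2, Jura=2. Every pair that conflicts lands in different colors.

3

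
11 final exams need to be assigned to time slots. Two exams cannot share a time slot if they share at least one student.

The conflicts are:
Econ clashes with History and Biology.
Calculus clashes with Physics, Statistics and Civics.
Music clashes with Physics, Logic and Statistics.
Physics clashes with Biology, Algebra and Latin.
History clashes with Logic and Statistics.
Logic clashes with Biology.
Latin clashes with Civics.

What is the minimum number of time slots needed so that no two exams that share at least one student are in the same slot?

Music and Logic conflict, so at least 2 time slots are needed.
A valid assignment using 2 time slots: Econ=1, Calculus=2, Music=2, Physics=1, History=2, Logic=1, Biology=2, Algebra=2, Statistics=1, Latin=2, Civics=1. Every pair that conflicts lands in different time slots.

2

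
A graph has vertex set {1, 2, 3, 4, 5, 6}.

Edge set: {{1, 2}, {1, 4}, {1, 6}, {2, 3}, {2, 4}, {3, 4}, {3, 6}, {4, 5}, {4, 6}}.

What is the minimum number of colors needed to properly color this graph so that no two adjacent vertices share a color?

1, 2, 4 are mutually adjacent, so at least 3 colors are needed.
3 colors suffice: color a → {4}; color b → {1, 3, 5}; color c → {2, 6}. No two adjacent vertices share a color.

3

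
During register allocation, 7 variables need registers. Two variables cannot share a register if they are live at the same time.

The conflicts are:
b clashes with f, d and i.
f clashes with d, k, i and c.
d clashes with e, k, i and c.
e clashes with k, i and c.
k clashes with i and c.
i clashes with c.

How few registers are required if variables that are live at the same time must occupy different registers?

f, d, k, i, c are mutually in conflict, so at least 5 registers are needed.
A valid assignment using 5 registers: b=4, f=3, d=1, e=3, k=5, i=2, c=4. No two conflicting variables share a register.

5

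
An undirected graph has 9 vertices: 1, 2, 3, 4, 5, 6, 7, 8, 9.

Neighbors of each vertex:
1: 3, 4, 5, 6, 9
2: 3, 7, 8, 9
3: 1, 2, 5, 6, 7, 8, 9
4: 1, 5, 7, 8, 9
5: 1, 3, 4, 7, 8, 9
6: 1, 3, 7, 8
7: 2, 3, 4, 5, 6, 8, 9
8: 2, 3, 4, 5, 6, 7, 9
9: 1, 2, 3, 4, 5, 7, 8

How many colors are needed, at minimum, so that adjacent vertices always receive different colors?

4, 5, 7, 8, 9 form a clique, so at least 5 colors are needed.
5 colors suffice: color red → {1, 7}; color blue → {6, 9}; color green → {8}; color yellow → {3, 4}; color purple → {2, 5}. No two adjacent vertices share a color.

5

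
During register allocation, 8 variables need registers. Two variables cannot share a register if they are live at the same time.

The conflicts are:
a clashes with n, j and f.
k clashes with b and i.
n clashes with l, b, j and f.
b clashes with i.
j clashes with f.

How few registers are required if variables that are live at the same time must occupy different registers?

a, n, j, f pairwise conflict, so at least 4 registers are needed.
Using 4 registers: a=4, k=3, n=1, l=2, b=2, j=2, i=1, f=3. Every pair that conflicts lands in different registers.

4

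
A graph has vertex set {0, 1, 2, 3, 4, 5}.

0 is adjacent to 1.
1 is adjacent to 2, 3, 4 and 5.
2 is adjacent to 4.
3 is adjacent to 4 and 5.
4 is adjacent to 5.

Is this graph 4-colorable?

Yes

The chromatic number is 4. 1, 3, 4, 5 are pairwise adjacent (a clique of size 4), so at least 4 colors are needed.
A valid assignment using 4 colors: 0=blue, 1=red, 2=green, 3=yellow, 4=blue, 5=green.
That is already a proper 4-coloring.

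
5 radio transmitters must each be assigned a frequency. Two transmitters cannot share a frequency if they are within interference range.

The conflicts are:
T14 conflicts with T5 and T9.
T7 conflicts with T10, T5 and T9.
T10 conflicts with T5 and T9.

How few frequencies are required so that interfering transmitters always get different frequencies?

T7, T10, T5 all conflict with each other, so at least 3 frequencies are needed.
3 frequencies suffice: frequency 1 → {T5, T9}; frequency 2 → {T14, T7}; frequency 3 → {T10}. No two conflicting transmitters share a frequency.

3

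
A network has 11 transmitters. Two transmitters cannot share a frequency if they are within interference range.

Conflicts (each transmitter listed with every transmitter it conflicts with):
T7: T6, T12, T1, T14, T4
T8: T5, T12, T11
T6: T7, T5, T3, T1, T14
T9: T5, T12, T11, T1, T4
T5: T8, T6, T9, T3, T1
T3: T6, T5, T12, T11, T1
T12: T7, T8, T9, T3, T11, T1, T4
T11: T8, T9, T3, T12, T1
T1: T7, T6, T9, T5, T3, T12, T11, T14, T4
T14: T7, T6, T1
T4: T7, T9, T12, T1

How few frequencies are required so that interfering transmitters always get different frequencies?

4

T3, T12, T11, T1 all conflict with each other, so at least 4 frequencies are needed.
4 frequencies suffice: frequency 1 → {T8, T1}; frequency 2 → {T5, T12, T14}; frequency 3 → {T6, T11, T4}; frequency 4 → {T7, T9, T3}. Every pair that conflicts lands in different frequencies.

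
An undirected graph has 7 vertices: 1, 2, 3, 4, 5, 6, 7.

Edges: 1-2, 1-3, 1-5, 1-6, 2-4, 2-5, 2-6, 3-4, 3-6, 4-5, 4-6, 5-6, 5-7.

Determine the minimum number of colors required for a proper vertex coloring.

1, 2, 5, 6 are pairwise adjacent (a clique of size 4), so at least 4 colors are needed.
4 colors suffice: color a → {3, 5}; color b → {6, 7}; color c → {1, 4}; color d → {2}. Each edge has distinct colors on its endpoints.

4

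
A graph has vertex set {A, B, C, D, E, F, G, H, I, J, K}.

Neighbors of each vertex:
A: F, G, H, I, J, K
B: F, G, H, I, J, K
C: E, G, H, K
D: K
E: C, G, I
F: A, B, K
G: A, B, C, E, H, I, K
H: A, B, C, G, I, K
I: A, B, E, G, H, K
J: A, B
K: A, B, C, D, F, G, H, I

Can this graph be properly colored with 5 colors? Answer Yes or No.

Yes

The chromatic number is 5. A, G, H, I, K are pairwise adjacent (a clique of size 5), so at least 5 colors are needed.
A valid assignment using 5 colors: A=3, B=3, C=3, D=2, E=1, F=2, G=2, H=5, I=4, J=1, K=1.
That is already a proper 5-coloring.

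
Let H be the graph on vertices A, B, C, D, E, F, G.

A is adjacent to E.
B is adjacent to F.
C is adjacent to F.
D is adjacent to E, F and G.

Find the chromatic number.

B and F are adjacent, so at least 2 colors are needed.
2 colors suffice: color 1 → {E, F, G}; color 2 → {A, B, C, D}. Every edge joins two different colors.

2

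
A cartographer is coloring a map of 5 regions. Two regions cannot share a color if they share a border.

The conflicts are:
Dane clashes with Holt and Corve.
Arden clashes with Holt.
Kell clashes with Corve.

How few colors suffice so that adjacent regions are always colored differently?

2

Arden and Holt conflict, so at least 2 colors are needed.
2 colors suffice: color 1 → {Holt, Corve}; color 2 → {Dane, Arden, Kell}. No two conflicting regions share a color.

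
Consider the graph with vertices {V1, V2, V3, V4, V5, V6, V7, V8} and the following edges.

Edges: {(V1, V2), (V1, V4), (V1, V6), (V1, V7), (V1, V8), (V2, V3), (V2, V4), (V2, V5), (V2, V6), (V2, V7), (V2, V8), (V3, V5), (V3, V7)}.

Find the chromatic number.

V1, V2, V6 form a triangle, so at least 3 colors are needed.
A valid assignment using 3 colors: V1=2, V2=1, V3=2, V4=3, V5=3, V6=3, V7=3, V8=3. Every edge joins two different colors.

3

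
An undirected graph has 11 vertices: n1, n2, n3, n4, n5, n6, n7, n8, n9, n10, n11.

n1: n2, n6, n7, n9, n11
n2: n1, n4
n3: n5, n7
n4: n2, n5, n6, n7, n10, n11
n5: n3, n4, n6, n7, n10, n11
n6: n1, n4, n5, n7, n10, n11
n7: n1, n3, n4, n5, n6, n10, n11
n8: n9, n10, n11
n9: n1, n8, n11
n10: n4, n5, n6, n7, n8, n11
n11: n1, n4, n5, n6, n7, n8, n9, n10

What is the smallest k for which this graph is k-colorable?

6

n4, n5, n6, n7, n10, n11 are pairwise adjacent (a clique of size 6), so at least 6 colors are needed.
6 colors suffice: color 1 → {n2, n3, n11}; color 2 → {n7, n9}; color 3 → {n1, n5, n8}; color 4 → {n4}; color 5 → {n10}; color 6 → {n6}. Every edge joins two different colors.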